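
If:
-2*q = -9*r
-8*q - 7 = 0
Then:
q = -7/8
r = -7/36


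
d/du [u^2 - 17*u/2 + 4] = 2*u - 17/2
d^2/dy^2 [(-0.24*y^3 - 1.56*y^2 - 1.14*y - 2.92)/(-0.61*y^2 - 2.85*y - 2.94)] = (1.11022302462516e-16*y^5 + 8.88178419700125e-16*y^4 - 1.53776399999999*y^3 + 1.798728*y^2 + 30.638448*y + 44.825856)/(0.226981*y^6 + 3.181455*y^5 + 18.146097*y^4 + 53.816265*y^3 + 87.458238*y^2 + 73.90278*y + 25.412184)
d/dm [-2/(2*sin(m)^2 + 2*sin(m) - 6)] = (2*sin(m) + 1)*cos(m)/(sin(m)^2 + sin(m) - 3)^2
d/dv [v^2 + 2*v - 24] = 2*v + 2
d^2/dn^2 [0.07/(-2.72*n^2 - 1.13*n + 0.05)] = (1.035776*n^2 + 0.430304*n - 0.07*(5.44*n + 1.13)*(10.88*n + 2.26) - 0.01904)/(2.72*n^2 + 1.13*n - 0.05)^3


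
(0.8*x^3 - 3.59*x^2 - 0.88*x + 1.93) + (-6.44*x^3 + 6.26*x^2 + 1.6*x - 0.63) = -5.64*x^3 + 2.67*x^2 + 0.72*x + 1.3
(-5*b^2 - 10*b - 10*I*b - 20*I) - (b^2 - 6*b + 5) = -6*b^2 - 4*b - 10*I*b - 5 - 20*I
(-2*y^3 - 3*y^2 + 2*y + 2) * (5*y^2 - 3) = -10*y^5 - 15*y^4 + 16*y^3 + 19*y^2 - 6*y - 6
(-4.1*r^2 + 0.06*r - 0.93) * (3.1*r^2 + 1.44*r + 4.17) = -12.71*r^4 - 5.718*r^3 - 19.8936*r^2 - 1.089*r - 3.8781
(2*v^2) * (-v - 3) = -2*v^3 - 6*v^2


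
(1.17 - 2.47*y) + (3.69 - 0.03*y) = 4.86 - 2.5*y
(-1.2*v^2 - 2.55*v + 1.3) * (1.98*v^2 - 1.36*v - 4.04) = -2.376*v^4 - 3.417*v^3 + 10.89*v^2 + 8.534*v - 5.252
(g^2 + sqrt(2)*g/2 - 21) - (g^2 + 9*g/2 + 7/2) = -9*g/2 + sqrt(2)*g/2 - 49/2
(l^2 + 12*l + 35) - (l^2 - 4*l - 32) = 16*l + 67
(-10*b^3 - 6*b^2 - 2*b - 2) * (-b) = 10*b^4 + 6*b^3 + 2*b^2 + 2*b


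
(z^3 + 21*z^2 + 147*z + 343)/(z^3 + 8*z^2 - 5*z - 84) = (z^2 + 14*z + 49)/(z^2 + z - 12)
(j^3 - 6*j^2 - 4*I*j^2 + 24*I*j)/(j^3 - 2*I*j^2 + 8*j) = (j - 6)/(j + 2*I)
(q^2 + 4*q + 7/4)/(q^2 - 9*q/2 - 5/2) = (q + 7/2)/(q - 5)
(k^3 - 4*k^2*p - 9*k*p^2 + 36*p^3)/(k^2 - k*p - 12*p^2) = k - 3*p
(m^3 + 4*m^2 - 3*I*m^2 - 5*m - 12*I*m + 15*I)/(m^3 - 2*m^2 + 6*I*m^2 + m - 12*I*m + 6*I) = (m^2 + m*(5 - 3*I) - 15*I)/(m^2 + m*(-1 + 6*I) - 6*I)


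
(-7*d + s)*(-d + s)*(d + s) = 7*d^3 - d^2*s - 7*d*s^2 + s^3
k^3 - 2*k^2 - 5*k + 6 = (k - 3)*(k - 1)*(k + 2)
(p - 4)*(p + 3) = p^2 - p - 12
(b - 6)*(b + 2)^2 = b^3 - 2*b^2 - 20*b - 24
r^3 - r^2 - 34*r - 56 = (r - 7)*(r + 2)*(r + 4)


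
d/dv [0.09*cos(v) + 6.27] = -0.09*sin(v)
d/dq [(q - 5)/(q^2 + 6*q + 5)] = (q^2 + 6*q - 2*(q - 5)*(q + 3) + 5)/(q^2 + 6*q + 5)^2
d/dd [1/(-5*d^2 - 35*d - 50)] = (2*d + 7)/(5*(d^2 + 7*d + 10)^2)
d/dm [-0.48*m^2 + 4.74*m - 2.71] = 4.74 - 0.96*m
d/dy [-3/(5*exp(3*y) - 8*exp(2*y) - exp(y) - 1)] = (45*exp(2*y) - 48*exp(y) - 3)*exp(y)/(-5*exp(3*y) + 8*exp(2*y) + exp(y) + 1)^2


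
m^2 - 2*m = m*(m - 2)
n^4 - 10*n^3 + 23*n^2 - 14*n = n*(n - 7)*(n - 2)*(n - 1)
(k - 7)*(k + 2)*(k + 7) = k^3 + 2*k^2 - 49*k - 98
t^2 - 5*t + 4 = (t - 4)*(t - 1)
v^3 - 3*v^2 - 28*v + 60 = (v - 6)*(v - 2)*(v + 5)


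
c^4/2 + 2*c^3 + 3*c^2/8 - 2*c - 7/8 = (c/2 + 1/2)*(c - 1)*(c + 1/2)*(c + 7/2)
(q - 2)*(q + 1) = q^2 - q - 2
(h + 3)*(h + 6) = h^2 + 9*h + 18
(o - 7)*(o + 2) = o^2 - 5*o - 14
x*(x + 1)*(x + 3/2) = x^3 + 5*x^2/2 + 3*x/2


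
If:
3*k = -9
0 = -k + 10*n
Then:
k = -3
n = -3/10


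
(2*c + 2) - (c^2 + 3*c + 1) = -c^2 - c + 1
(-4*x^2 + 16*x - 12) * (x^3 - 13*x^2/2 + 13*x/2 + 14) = -4*x^5 + 42*x^4 - 142*x^3 + 126*x^2 + 146*x - 168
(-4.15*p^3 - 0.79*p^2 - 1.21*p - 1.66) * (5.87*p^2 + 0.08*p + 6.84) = -24.3605*p^5 - 4.9693*p^4 - 35.5519*p^3 - 15.2446*p^2 - 8.4092*p - 11.3544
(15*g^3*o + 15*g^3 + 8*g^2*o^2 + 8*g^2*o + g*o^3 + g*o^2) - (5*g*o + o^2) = 15*g^3*o + 15*g^3 + 8*g^2*o^2 + 8*g^2*o + g*o^3 + g*o^2 - 5*g*o - o^2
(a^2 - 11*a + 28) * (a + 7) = a^3 - 4*a^2 - 49*a + 196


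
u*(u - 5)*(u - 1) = u^3 - 6*u^2 + 5*u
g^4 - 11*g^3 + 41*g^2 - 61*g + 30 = (g - 5)*(g - 3)*(g - 2)*(g - 1)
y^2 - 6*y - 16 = (y - 8)*(y + 2)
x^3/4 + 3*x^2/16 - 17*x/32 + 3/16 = (x/4 + 1/2)*(x - 3/4)*(x - 1/2)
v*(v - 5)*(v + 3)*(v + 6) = v^4 + 4*v^3 - 27*v^2 - 90*v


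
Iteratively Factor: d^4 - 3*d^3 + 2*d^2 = (d - 2)*(d^3 - d^2) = (d - 2)*(d - 1)*(d^2) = d*(d - 2)*(d - 1)*(d)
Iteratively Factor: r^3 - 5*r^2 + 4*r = (r - 4)*(r^2 - r) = (r - 4)*(r - 1)*(r)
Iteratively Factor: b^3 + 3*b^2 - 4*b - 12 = (b - 2)*(b^2 + 5*b + 6) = (b - 2)*(b + 3)*(b + 2)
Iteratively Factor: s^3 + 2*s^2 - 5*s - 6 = (s - 2)*(s^2 + 4*s + 3) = (s - 2)*(s + 1)*(s + 3)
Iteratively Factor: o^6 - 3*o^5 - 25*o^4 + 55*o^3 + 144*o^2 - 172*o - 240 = (o + 4)*(o^5 - 7*o^4 + 3*o^3 + 43*o^2 - 28*o - 60) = (o + 2)*(o + 4)*(o^4 - 9*o^3 + 21*o^2 + o - 30) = (o - 3)*(o + 2)*(o + 4)*(o^3 - 6*o^2 + 3*o + 10) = (o - 3)*(o - 2)*(o + 2)*(o + 4)*(o^2 - 4*o - 5) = (o - 3)*(o - 2)*(o + 1)*(o + 2)*(o + 4)*(o - 5)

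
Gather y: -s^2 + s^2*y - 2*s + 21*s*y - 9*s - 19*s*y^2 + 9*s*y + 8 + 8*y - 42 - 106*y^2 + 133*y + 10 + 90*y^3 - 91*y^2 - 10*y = -s^2 - 11*s + 90*y^3 + y^2*(-19*s - 197) + y*(s^2 + 30*s + 131) - 24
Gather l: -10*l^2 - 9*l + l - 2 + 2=-10*l^2 - 8*l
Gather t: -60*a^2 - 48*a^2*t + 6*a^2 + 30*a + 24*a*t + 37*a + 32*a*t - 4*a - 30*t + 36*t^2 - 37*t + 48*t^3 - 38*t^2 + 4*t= -54*a^2 + 63*a + 48*t^3 - 2*t^2 + t*(-48*a^2 + 56*a - 63)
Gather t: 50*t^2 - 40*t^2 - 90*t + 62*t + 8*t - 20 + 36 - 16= 10*t^2 - 20*t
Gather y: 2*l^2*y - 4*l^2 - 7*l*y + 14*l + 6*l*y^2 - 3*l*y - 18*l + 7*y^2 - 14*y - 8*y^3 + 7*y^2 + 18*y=-4*l^2 - 4*l - 8*y^3 + y^2*(6*l + 14) + y*(2*l^2 - 10*l + 4)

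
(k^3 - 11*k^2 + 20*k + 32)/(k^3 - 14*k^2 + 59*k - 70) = (k^3 - 11*k^2 + 20*k + 32)/(k^3 - 14*k^2 + 59*k - 70)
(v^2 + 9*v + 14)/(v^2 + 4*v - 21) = (v + 2)/(v - 3)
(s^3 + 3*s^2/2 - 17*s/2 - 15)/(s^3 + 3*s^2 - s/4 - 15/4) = 2*(s^2 - s - 6)/(2*s^2 + s - 3)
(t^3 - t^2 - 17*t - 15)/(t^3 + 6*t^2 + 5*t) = (t^2 - 2*t - 15)/(t*(t + 5))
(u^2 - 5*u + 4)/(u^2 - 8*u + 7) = (u - 4)/(u - 7)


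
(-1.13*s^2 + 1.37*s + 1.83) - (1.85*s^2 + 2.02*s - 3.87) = -2.98*s^2 - 0.65*s + 5.7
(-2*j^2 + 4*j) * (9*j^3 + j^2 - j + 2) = -18*j^5 + 34*j^4 + 6*j^3 - 8*j^2 + 8*j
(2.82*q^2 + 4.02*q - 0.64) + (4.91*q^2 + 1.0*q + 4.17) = 7.73*q^2 + 5.02*q + 3.53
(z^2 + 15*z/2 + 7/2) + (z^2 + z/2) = 2*z^2 + 8*z + 7/2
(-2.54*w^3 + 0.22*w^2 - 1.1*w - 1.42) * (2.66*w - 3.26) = -6.7564*w^4 + 8.8656*w^3 - 3.6432*w^2 - 0.1912*w + 4.6292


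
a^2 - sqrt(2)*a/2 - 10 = (a - 5*sqrt(2)/2)*(a + 2*sqrt(2))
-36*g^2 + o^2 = (-6*g + o)*(6*g + o)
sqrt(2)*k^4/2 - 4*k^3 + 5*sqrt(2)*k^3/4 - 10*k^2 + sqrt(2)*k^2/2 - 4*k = k*(k + 1/2)*(k - 4*sqrt(2))*(sqrt(2)*k/2 + sqrt(2))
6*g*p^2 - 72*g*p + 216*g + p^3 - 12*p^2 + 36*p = (6*g + p)*(p - 6)^2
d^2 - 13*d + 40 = (d - 8)*(d - 5)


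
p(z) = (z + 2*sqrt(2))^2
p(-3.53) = 0.49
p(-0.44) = 5.70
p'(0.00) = 5.66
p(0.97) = 14.43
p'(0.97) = 7.60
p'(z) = 2*z + 4*sqrt(2)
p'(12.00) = 29.66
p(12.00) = 219.88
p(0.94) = 14.20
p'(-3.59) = -1.52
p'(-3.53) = -1.40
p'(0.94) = 7.54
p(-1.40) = 2.04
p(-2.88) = 0.00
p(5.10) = 62.86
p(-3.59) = 0.58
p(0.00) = 8.00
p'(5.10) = 15.86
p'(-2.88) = -0.10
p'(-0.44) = 4.78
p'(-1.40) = 2.86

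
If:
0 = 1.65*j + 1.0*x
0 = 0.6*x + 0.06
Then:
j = 0.06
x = -0.10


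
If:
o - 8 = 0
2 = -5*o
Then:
No Solution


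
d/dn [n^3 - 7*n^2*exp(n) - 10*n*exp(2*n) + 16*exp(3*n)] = -7*n^2*exp(n) + 3*n^2 - 20*n*exp(2*n) - 14*n*exp(n) + 48*exp(3*n) - 10*exp(2*n)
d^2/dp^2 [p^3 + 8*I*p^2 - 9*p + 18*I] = 6*p + 16*I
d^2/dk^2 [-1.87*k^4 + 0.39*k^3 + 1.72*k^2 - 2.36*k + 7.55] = -22.44*k^2 + 2.34*k + 3.44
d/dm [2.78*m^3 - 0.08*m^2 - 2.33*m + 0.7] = 8.34*m^2 - 0.16*m - 2.33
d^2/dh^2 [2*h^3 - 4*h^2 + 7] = 12*h - 8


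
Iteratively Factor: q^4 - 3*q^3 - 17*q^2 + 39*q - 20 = (q + 4)*(q^3 - 7*q^2 + 11*q - 5) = (q - 5)*(q + 4)*(q^2 - 2*q + 1) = (q - 5)*(q - 1)*(q + 4)*(q - 1)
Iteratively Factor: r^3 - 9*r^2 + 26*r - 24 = (r - 4)*(r^2 - 5*r + 6) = (r - 4)*(r - 2)*(r - 3)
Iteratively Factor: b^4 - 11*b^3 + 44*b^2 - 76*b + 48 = (b - 2)*(b^3 - 9*b^2 + 26*b - 24) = (b - 4)*(b - 2)*(b^2 - 5*b + 6) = (b - 4)*(b - 3)*(b - 2)*(b - 2)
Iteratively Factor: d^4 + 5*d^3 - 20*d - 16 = (d - 2)*(d^3 + 7*d^2 + 14*d + 8) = (d - 2)*(d + 4)*(d^2 + 3*d + 2) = (d - 2)*(d + 2)*(d + 4)*(d + 1)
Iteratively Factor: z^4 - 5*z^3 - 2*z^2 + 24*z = (z - 3)*(z^3 - 2*z^2 - 8*z) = (z - 4)*(z - 3)*(z^2 + 2*z) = (z - 4)*(z - 3)*(z + 2)*(z)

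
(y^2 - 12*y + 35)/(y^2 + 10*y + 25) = (y^2 - 12*y + 35)/(y^2 + 10*y + 25)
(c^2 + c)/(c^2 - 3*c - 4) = c/(c - 4)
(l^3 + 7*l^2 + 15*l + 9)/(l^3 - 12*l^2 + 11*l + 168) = (l^2 + 4*l + 3)/(l^2 - 15*l + 56)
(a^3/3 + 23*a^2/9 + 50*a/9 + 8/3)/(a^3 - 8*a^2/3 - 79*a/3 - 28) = (3*a^2 + 14*a + 8)/(3*(3*a^2 - 17*a - 28))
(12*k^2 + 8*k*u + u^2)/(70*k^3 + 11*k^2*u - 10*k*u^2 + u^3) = (6*k + u)/(35*k^2 - 12*k*u + u^2)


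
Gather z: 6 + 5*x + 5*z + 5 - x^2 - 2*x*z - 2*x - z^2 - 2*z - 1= -x^2 + 3*x - z^2 + z*(3 - 2*x) + 10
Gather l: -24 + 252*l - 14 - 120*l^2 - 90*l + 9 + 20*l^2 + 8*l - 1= -100*l^2 + 170*l - 30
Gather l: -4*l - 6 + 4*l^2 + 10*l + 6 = 4*l^2 + 6*l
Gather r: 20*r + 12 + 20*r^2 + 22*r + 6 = 20*r^2 + 42*r + 18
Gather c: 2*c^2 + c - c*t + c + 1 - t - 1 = 2*c^2 + c*(2 - t) - t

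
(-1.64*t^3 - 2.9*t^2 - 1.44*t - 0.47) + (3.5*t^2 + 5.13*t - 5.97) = -1.64*t^3 + 0.6*t^2 + 3.69*t - 6.44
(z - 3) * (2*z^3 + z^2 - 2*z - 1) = 2*z^4 - 5*z^3 - 5*z^2 + 5*z + 3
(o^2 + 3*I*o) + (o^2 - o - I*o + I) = 2*o^2 - o + 2*I*o + I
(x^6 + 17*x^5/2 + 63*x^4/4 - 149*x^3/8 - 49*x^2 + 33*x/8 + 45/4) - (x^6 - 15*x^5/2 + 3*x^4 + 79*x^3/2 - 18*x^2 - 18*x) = 16*x^5 + 51*x^4/4 - 465*x^3/8 - 31*x^2 + 177*x/8 + 45/4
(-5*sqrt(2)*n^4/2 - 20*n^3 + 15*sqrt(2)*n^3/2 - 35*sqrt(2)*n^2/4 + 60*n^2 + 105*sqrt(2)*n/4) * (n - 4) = -5*sqrt(2)*n^5/2 - 20*n^4 + 35*sqrt(2)*n^4/2 - 155*sqrt(2)*n^3/4 + 140*n^3 - 240*n^2 + 245*sqrt(2)*n^2/4 - 105*sqrt(2)*n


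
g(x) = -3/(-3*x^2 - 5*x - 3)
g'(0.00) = -1.67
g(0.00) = 1.00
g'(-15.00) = 0.00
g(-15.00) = 0.00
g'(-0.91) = 1.58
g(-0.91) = 3.21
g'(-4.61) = 0.04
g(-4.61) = 0.07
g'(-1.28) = 3.50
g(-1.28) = 1.98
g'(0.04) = -1.53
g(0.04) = 0.94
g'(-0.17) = -2.39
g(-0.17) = 1.34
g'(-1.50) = 2.37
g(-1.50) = 1.33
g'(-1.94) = 0.95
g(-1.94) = 0.65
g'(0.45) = -0.67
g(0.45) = 0.51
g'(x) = -3*(6*x + 5)/(-3*x^2 - 5*x - 3)^2 = 3*(-6*x - 5)/(3*x^2 + 5*x + 3)^2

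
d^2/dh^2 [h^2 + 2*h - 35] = 2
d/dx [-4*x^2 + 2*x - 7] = 2 - 8*x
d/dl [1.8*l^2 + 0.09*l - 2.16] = 3.6*l + 0.09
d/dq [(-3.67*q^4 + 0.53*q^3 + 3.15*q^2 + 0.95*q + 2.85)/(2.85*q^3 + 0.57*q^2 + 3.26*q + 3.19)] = (-10.4595*q^6 - 4.1838*q^5 - 44.568*q^4 - 48.7886*q^3 - 9.5679*q^2 + 16.848*q - 6.2605)/(8.1225*q^6 + 3.249*q^5 + 18.9069*q^4 + 21.8994*q^3 + 14.2642*q^2 + 20.7988*q + 10.1761)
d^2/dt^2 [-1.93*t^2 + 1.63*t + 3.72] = -3.86000000000000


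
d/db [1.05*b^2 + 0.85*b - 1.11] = 2.1*b + 0.85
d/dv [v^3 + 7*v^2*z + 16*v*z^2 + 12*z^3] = 3*v^2 + 14*v*z + 16*z^2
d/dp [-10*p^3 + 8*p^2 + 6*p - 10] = -30*p^2 + 16*p + 6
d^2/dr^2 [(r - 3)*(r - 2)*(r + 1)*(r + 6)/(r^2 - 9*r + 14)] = 2*(r^3 - 21*r^2 + 147*r + 73)/(r^3 - 21*r^2 + 147*r - 343)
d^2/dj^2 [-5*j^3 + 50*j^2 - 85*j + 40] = 100 - 30*j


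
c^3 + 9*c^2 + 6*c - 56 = (c - 2)*(c + 4)*(c + 7)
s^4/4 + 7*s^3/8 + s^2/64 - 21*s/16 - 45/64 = (s/4 + 1/4)*(s - 5/4)*(s + 3/4)*(s + 3)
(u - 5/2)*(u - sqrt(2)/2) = u^2 - 5*u/2 - sqrt(2)*u/2 + 5*sqrt(2)/4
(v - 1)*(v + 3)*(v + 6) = v^3 + 8*v^2 + 9*v - 18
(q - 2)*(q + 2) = q^2 - 4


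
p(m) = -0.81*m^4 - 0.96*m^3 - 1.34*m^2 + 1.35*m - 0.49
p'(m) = -3.24*m^3 - 2.88*m^2 - 2.68*m + 1.35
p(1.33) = -5.86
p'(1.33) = -14.93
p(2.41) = -45.78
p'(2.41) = -67.19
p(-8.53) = -3801.94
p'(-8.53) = 1825.57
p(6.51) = -1768.17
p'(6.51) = -1032.05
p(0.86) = -1.37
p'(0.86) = -5.15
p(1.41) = -7.14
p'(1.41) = -17.24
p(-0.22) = -0.84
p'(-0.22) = 1.83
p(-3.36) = -86.98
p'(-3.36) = 100.74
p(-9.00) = -4735.75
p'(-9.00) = 2154.15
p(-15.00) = -38088.49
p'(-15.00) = 10328.55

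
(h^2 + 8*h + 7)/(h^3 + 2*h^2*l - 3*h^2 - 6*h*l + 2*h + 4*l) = (h^2 + 8*h + 7)/(h^3 + 2*h^2*l - 3*h^2 - 6*h*l + 2*h + 4*l)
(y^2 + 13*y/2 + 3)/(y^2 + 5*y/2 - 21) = (2*y + 1)/(2*y - 7)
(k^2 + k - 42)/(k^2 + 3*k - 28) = (k - 6)/(k - 4)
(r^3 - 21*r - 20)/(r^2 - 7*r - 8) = (r^2 - r - 20)/(r - 8)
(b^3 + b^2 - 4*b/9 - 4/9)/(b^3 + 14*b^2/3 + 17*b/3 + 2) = (b - 2/3)/(b + 3)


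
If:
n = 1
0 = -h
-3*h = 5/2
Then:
No Solution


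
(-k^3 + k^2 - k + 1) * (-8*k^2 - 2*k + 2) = 8*k^5 - 6*k^4 + 4*k^3 - 4*k^2 - 4*k + 2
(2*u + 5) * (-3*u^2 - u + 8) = -6*u^3 - 17*u^2 + 11*u + 40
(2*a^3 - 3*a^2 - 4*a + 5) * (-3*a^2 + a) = -6*a^5 + 11*a^4 + 9*a^3 - 19*a^2 + 5*a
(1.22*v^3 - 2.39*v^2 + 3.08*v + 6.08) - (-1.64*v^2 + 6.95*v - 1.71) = 1.22*v^3 - 0.75*v^2 - 3.87*v + 7.79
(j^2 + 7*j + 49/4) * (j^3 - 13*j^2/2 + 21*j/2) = j^5 + j^4/2 - 91*j^3/4 - 49*j^2/8 + 1029*j/8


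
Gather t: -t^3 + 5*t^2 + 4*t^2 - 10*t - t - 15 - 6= -t^3 + 9*t^2 - 11*t - 21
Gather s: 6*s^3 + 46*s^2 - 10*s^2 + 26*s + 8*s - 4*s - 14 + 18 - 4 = 6*s^3 + 36*s^2 + 30*s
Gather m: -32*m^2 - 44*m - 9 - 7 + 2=-32*m^2 - 44*m - 14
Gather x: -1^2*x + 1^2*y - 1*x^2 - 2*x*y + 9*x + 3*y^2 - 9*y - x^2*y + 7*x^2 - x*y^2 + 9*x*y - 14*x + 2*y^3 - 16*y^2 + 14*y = x^2*(6 - y) + x*(-y^2 + 7*y - 6) + 2*y^3 - 13*y^2 + 6*y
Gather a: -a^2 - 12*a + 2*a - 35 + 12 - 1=-a^2 - 10*a - 24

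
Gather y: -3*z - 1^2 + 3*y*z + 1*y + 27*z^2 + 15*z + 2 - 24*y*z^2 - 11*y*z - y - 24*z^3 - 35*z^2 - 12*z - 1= y*(-24*z^2 - 8*z) - 24*z^3 - 8*z^2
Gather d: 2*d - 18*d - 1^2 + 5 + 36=40 - 16*d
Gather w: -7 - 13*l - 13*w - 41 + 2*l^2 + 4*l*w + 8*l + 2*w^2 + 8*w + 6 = 2*l^2 - 5*l + 2*w^2 + w*(4*l - 5) - 42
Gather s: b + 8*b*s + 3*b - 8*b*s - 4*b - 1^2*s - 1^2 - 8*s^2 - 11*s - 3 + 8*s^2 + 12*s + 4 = 0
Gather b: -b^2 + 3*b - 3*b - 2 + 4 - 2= -b^2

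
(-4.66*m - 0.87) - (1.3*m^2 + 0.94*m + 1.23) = -1.3*m^2 - 5.6*m - 2.1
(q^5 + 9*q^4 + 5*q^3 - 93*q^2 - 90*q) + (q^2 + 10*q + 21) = q^5 + 9*q^4 + 5*q^3 - 92*q^2 - 80*q + 21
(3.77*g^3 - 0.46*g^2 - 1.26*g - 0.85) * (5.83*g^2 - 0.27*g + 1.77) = 21.9791*g^5 - 3.6997*g^4 - 0.5487*g^3 - 5.4295*g^2 - 2.0007*g - 1.5045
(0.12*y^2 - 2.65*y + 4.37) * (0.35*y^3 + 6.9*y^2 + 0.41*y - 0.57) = 0.042*y^5 - 0.0994999999999999*y^4 - 16.7063*y^3 + 28.9981*y^2 + 3.3022*y - 2.4909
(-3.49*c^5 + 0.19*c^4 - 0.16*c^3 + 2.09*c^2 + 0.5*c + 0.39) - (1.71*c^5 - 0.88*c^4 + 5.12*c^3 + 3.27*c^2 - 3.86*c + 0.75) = -5.2*c^5 + 1.07*c^4 - 5.28*c^3 - 1.18*c^2 + 4.36*c - 0.36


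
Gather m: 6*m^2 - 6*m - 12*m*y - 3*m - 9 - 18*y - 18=6*m^2 + m*(-12*y - 9) - 18*y - 27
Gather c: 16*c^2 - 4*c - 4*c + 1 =16*c^2 - 8*c + 1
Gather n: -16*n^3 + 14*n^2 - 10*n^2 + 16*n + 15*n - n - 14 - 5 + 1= -16*n^3 + 4*n^2 + 30*n - 18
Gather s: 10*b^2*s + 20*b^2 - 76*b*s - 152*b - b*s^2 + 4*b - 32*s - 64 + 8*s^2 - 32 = 20*b^2 - 148*b + s^2*(8 - b) + s*(10*b^2 - 76*b - 32) - 96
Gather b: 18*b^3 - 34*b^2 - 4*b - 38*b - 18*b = 18*b^3 - 34*b^2 - 60*b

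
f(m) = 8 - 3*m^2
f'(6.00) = -36.00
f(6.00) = -100.00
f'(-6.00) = 36.00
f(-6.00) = -100.00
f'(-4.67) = 28.02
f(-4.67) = -57.43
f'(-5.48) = 32.88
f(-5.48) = -82.09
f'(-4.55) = 27.30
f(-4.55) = -54.11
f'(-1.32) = 7.92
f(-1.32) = 2.77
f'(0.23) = -1.38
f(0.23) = 7.84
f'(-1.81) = 10.86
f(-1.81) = -1.83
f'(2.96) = -17.76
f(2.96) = -18.28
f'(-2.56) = 15.36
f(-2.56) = -11.66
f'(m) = -6*m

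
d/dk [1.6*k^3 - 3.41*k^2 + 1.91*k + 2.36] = 4.8*k^2 - 6.82*k + 1.91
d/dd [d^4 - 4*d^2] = 4*d*(d^2 - 2)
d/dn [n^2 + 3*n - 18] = 2*n + 3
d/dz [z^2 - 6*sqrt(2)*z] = 2*z - 6*sqrt(2)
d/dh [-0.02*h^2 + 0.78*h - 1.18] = 0.78 - 0.04*h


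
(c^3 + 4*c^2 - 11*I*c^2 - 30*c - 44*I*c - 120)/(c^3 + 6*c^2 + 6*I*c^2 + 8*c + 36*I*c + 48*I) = (c^2 - 11*I*c - 30)/(c^2 + c*(2 + 6*I) + 12*I)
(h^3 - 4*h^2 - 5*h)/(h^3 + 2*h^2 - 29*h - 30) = h/(h + 6)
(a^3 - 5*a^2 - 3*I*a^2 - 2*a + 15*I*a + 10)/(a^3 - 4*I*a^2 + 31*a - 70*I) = (a^2 - a*(5 + I) + 5*I)/(a^2 - 2*I*a + 35)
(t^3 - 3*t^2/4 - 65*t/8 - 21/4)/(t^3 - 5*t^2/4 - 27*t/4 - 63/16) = 2*(t + 2)/(2*t + 3)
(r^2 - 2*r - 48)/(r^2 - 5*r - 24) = (r + 6)/(r + 3)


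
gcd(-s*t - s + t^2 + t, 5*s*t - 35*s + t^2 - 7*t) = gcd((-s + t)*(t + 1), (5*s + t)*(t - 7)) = 1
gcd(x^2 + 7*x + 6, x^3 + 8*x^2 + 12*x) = x + 6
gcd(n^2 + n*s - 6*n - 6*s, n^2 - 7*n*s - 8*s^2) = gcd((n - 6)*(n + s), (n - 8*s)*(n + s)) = n + s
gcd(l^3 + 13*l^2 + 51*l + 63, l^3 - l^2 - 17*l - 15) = l + 3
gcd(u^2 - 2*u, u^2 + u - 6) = u - 2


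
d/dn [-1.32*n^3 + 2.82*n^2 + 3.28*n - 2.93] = -3.96*n^2 + 5.64*n + 3.28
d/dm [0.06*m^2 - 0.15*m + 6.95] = 0.12*m - 0.15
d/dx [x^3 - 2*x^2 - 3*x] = 3*x^2 - 4*x - 3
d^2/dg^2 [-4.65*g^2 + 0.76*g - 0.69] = -9.30000000000000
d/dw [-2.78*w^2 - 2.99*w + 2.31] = -5.56*w - 2.99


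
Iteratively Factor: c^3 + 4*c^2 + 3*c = (c)*(c^2 + 4*c + 3) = c*(c + 3)*(c + 1)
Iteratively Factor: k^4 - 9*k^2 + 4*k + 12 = (k + 3)*(k^3 - 3*k^2 + 4) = (k + 1)*(k + 3)*(k^2 - 4*k + 4) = (k - 2)*(k + 1)*(k + 3)*(k - 2)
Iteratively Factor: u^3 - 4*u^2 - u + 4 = (u - 1)*(u^2 - 3*u - 4) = (u - 1)*(u + 1)*(u - 4)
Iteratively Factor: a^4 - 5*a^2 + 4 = (a + 1)*(a^3 - a^2 - 4*a + 4) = (a - 1)*(a + 1)*(a^2 - 4) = (a - 1)*(a + 1)*(a + 2)*(a - 2)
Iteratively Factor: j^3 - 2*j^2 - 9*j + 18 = (j - 2)*(j^2 - 9) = (j - 3)*(j - 2)*(j + 3)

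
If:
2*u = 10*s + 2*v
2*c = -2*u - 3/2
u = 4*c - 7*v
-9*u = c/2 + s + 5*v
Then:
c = -149/123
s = 10/41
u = 227/492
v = -373/492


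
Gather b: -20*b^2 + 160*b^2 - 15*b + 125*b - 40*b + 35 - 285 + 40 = 140*b^2 + 70*b - 210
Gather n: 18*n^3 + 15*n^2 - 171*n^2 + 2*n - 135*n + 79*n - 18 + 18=18*n^3 - 156*n^2 - 54*n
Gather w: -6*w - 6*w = -12*w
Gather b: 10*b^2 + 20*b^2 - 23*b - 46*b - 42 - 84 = 30*b^2 - 69*b - 126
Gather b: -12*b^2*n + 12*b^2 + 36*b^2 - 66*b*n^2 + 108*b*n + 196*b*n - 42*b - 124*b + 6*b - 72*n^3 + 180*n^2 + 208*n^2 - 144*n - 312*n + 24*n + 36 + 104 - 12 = b^2*(48 - 12*n) + b*(-66*n^2 + 304*n - 160) - 72*n^3 + 388*n^2 - 432*n + 128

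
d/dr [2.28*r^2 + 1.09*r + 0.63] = 4.56*r + 1.09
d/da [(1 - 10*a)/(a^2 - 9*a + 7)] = (10*a^2 - 2*a - 61)/(a^4 - 18*a^3 + 95*a^2 - 126*a + 49)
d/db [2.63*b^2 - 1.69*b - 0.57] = 5.26*b - 1.69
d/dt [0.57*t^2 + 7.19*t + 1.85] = 1.14*t + 7.19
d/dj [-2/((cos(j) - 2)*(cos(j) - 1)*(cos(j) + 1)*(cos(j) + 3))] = 2*(-4*cos(j)^3 - 3*cos(j)^2 + 14*cos(j) + 1)/((cos(j) - 2)^2*(cos(j) + 3)^2*sin(j)^3)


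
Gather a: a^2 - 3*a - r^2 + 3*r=a^2 - 3*a - r^2 + 3*r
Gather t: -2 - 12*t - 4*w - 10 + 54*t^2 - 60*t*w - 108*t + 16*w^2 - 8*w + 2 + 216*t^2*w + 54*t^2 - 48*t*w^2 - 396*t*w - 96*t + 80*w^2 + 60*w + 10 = t^2*(216*w + 108) + t*(-48*w^2 - 456*w - 216) + 96*w^2 + 48*w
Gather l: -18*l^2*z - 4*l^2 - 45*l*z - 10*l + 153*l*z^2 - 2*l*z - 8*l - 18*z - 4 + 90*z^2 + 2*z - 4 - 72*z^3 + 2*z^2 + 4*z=l^2*(-18*z - 4) + l*(153*z^2 - 47*z - 18) - 72*z^3 + 92*z^2 - 12*z - 8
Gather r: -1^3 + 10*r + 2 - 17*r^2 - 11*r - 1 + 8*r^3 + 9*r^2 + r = 8*r^3 - 8*r^2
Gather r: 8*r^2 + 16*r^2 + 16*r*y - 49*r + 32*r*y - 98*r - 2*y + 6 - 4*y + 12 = 24*r^2 + r*(48*y - 147) - 6*y + 18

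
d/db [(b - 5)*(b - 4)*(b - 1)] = 3*b^2 - 20*b + 29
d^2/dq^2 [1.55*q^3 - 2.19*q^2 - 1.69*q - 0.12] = 9.3*q - 4.38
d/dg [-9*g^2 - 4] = -18*g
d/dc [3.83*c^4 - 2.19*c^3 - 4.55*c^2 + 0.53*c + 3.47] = 15.32*c^3 - 6.57*c^2 - 9.1*c + 0.53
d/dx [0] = 0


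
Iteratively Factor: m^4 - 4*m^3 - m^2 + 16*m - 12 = (m - 2)*(m^3 - 2*m^2 - 5*m + 6) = (m - 3)*(m - 2)*(m^2 + m - 2) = (m - 3)*(m - 2)*(m - 1)*(m + 2)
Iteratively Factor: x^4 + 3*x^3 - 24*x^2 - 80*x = (x + 4)*(x^3 - x^2 - 20*x) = (x + 4)^2*(x^2 - 5*x) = (x - 5)*(x + 4)^2*(x)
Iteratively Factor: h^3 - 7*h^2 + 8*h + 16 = (h - 4)*(h^2 - 3*h - 4) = (h - 4)*(h + 1)*(h - 4)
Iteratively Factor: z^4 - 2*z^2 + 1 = (z - 1)*(z^3 + z^2 - z - 1) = (z - 1)*(z + 1)*(z^2 - 1) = (z - 1)*(z + 1)^2*(z - 1)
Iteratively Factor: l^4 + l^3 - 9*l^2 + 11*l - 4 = (l - 1)*(l^3 + 2*l^2 - 7*l + 4) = (l - 1)*(l + 4)*(l^2 - 2*l + 1) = (l - 1)^2*(l + 4)*(l - 1)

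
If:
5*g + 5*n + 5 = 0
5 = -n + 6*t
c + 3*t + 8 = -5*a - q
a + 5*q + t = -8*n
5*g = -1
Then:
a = 57/10 - 5*q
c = 24*q - 193/5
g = -1/5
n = -4/5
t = 7/10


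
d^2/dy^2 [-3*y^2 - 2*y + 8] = -6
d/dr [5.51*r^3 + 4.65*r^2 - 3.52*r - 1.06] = 16.53*r^2 + 9.3*r - 3.52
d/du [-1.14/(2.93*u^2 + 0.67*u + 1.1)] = (6.6804*u + 0.7638)/(2.93*u^2 + 0.67*u + 1.1)^2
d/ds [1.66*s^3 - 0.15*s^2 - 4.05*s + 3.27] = 4.98*s^2 - 0.3*s - 4.05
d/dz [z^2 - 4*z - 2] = 2*z - 4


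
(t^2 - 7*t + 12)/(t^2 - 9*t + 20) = (t - 3)/(t - 5)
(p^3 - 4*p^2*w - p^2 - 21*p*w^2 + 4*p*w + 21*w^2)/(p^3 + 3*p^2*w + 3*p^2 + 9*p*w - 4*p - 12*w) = (p - 7*w)/(p + 4)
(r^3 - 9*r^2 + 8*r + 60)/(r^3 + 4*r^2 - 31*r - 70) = (r - 6)/(r + 7)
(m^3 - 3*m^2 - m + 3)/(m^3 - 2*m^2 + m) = (m^2 - 2*m - 3)/(m*(m - 1))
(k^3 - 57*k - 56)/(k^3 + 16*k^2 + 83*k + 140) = (k^2 - 7*k - 8)/(k^2 + 9*k + 20)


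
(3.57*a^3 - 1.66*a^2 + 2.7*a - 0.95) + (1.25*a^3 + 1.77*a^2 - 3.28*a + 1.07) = 4.82*a^3 + 0.11*a^2 - 0.58*a + 0.12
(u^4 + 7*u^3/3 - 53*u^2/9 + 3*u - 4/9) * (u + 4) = u^5 + 19*u^4/3 + 31*u^3/9 - 185*u^2/9 + 104*u/9 - 16/9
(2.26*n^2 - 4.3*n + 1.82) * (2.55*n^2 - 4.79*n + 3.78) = 5.763*n^4 - 21.7904*n^3 + 33.7808*n^2 - 24.9718*n + 6.8796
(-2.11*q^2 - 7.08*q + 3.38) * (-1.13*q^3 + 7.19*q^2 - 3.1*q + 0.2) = 2.3843*q^5 - 7.1705*q^4 - 48.1836*q^3 + 45.8282*q^2 - 11.894*q + 0.676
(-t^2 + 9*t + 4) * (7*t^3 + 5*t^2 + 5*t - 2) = -7*t^5 + 58*t^4 + 68*t^3 + 67*t^2 + 2*t - 8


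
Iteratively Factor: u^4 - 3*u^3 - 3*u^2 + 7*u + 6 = (u + 1)*(u^3 - 4*u^2 + u + 6) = (u - 3)*(u + 1)*(u^2 - u - 2) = (u - 3)*(u - 2)*(u + 1)*(u + 1)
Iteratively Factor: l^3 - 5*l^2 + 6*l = (l)*(l^2 - 5*l + 6) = l*(l - 2)*(l - 3)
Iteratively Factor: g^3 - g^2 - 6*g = (g)*(g^2 - g - 6) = g*(g - 3)*(g + 2)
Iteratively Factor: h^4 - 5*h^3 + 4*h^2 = (h - 4)*(h^3 - h^2) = h*(h - 4)*(h^2 - h) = h^2*(h - 4)*(h - 1)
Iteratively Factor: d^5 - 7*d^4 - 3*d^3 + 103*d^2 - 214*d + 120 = (d + 4)*(d^4 - 11*d^3 + 41*d^2 - 61*d + 30) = (d - 5)*(d + 4)*(d^3 - 6*d^2 + 11*d - 6) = (d - 5)*(d - 2)*(d + 4)*(d^2 - 4*d + 3) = (d - 5)*(d - 2)*(d - 1)*(d + 4)*(d - 3)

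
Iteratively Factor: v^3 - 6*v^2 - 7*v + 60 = (v - 5)*(v^2 - v - 12) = (v - 5)*(v + 3)*(v - 4)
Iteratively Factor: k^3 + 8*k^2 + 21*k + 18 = (k + 3)*(k^2 + 5*k + 6) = (k + 3)^2*(k + 2)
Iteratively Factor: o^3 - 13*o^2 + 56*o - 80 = (o - 5)*(o^2 - 8*o + 16) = (o - 5)*(o - 4)*(o - 4)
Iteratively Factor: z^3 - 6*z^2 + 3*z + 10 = (z - 2)*(z^2 - 4*z - 5) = (z - 5)*(z - 2)*(z + 1)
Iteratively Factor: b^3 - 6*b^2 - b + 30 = (b - 3)*(b^2 - 3*b - 10) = (b - 5)*(b - 3)*(b + 2)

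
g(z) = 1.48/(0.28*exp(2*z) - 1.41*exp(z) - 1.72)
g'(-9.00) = 0.00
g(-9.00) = -0.86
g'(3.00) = -0.04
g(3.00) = 0.02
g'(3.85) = -0.01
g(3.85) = 0.00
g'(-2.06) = 0.07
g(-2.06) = -0.78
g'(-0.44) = 0.16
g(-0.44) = -0.59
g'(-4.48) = 0.01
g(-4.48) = -0.85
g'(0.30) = 0.13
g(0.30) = -0.48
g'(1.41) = -0.68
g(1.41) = -0.53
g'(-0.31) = 0.16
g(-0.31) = -0.57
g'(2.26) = -0.51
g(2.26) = 0.14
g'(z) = 1.48*(-0.56*exp(2*z) + 1.41*exp(z))/(0.28*exp(2*z) - 1.41*exp(z) - 1.72)^2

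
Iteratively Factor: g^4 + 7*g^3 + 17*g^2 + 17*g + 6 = (g + 2)*(g^3 + 5*g^2 + 7*g + 3) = (g + 2)*(g + 3)*(g^2 + 2*g + 1) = (g + 1)*(g + 2)*(g + 3)*(g + 1)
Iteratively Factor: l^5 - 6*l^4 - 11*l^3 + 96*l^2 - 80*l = (l - 5)*(l^4 - l^3 - 16*l^2 + 16*l) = (l - 5)*(l - 4)*(l^3 + 3*l^2 - 4*l) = (l - 5)*(l - 4)*(l - 1)*(l^2 + 4*l) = l*(l - 5)*(l - 4)*(l - 1)*(l + 4)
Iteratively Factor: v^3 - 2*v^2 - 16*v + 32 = (v + 4)*(v^2 - 6*v + 8) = (v - 4)*(v + 4)*(v - 2)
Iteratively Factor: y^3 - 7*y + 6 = (y + 3)*(y^2 - 3*y + 2) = (y - 1)*(y + 3)*(y - 2)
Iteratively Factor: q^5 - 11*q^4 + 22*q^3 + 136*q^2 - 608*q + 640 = (q - 4)*(q^4 - 7*q^3 - 6*q^2 + 112*q - 160) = (q - 4)^2*(q^3 - 3*q^2 - 18*q + 40) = (q - 5)*(q - 4)^2*(q^2 + 2*q - 8) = (q - 5)*(q - 4)^2*(q + 4)*(q - 2)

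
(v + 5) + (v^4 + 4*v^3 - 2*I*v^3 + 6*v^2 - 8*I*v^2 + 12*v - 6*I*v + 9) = v^4 + 4*v^3 - 2*I*v^3 + 6*v^2 - 8*I*v^2 + 13*v - 6*I*v + 14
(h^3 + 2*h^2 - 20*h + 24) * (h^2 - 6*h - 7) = h^5 - 4*h^4 - 39*h^3 + 130*h^2 - 4*h - 168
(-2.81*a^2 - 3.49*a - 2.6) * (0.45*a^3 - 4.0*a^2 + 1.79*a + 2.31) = -1.2645*a^5 + 9.6695*a^4 + 7.7601*a^3 - 2.3382*a^2 - 12.7159*a - 6.006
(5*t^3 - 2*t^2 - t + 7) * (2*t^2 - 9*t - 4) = 10*t^5 - 49*t^4 - 4*t^3 + 31*t^2 - 59*t - 28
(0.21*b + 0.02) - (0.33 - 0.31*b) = 0.52*b - 0.31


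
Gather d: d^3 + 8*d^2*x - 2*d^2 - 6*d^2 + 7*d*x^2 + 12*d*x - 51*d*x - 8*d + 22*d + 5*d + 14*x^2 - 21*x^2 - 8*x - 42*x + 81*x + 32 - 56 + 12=d^3 + d^2*(8*x - 8) + d*(7*x^2 - 39*x + 19) - 7*x^2 + 31*x - 12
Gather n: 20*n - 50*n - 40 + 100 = 60 - 30*n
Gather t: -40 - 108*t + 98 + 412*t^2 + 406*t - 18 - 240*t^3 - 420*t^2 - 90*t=-240*t^3 - 8*t^2 + 208*t + 40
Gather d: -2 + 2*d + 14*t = 2*d + 14*t - 2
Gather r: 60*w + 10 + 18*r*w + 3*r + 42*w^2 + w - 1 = r*(18*w + 3) + 42*w^2 + 61*w + 9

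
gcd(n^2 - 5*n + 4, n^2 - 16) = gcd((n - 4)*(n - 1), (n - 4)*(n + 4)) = n - 4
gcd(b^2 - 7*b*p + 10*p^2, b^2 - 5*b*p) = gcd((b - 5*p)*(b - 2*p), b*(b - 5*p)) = -b + 5*p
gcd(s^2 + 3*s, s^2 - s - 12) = s + 3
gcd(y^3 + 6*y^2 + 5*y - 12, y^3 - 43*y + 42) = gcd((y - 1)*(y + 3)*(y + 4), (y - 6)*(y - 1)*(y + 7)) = y - 1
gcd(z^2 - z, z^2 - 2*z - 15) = 1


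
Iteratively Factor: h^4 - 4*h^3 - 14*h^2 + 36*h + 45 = (h + 1)*(h^3 - 5*h^2 - 9*h + 45) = (h + 1)*(h + 3)*(h^2 - 8*h + 15) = (h - 3)*(h + 1)*(h + 3)*(h - 5)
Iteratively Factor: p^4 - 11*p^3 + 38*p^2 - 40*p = (p)*(p^3 - 11*p^2 + 38*p - 40) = p*(p - 2)*(p^2 - 9*p + 20) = p*(p - 5)*(p - 2)*(p - 4)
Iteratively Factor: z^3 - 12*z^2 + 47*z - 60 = (z - 3)*(z^2 - 9*z + 20) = (z - 4)*(z - 3)*(z - 5)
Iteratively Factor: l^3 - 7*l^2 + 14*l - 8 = (l - 2)*(l^2 - 5*l + 4) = (l - 2)*(l - 1)*(l - 4)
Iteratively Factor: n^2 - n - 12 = (n - 4)*(n + 3)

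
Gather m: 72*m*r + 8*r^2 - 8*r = 72*m*r + 8*r^2 - 8*r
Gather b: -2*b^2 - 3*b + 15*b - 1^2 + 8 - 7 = -2*b^2 + 12*b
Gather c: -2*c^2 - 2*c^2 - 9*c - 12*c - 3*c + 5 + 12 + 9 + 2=-4*c^2 - 24*c + 28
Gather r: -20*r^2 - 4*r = -20*r^2 - 4*r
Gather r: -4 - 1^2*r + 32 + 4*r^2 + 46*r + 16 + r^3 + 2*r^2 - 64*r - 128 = r^3 + 6*r^2 - 19*r - 84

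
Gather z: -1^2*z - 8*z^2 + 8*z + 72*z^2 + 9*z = 64*z^2 + 16*z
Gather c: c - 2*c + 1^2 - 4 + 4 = 1 - c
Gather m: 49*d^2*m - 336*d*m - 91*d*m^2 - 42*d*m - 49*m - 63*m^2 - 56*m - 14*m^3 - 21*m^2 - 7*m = -14*m^3 + m^2*(-91*d - 84) + m*(49*d^2 - 378*d - 112)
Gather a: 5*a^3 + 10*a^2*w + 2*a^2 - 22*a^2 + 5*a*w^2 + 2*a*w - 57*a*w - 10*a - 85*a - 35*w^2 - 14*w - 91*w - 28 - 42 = 5*a^3 + a^2*(10*w - 20) + a*(5*w^2 - 55*w - 95) - 35*w^2 - 105*w - 70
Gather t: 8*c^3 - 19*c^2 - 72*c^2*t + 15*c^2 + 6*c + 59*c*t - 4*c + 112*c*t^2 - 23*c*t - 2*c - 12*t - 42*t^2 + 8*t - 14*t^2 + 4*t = 8*c^3 - 4*c^2 + t^2*(112*c - 56) + t*(-72*c^2 + 36*c)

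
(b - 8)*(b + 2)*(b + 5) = b^3 - b^2 - 46*b - 80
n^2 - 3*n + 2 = (n - 2)*(n - 1)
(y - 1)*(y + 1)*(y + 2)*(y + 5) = y^4 + 7*y^3 + 9*y^2 - 7*y - 10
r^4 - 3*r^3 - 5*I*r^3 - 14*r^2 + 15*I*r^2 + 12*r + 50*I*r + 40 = (r - 5)*(r + 2)*(r - 4*I)*(r - I)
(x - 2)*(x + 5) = x^2 + 3*x - 10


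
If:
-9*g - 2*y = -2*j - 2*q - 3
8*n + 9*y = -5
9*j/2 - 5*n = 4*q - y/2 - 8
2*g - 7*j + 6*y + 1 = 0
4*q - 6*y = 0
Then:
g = -1056/2075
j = -4969/2075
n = 5218/2075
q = -17373/4150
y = -5791/2075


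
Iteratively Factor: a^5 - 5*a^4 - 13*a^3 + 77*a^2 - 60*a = (a - 1)*(a^4 - 4*a^3 - 17*a^2 + 60*a) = (a - 3)*(a - 1)*(a^3 - a^2 - 20*a) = (a - 5)*(a - 3)*(a - 1)*(a^2 + 4*a) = a*(a - 5)*(a - 3)*(a - 1)*(a + 4)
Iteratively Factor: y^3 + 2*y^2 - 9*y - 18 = (y - 3)*(y^2 + 5*y + 6) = (y - 3)*(y + 3)*(y + 2)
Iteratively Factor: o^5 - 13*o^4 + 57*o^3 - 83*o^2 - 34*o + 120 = (o - 4)*(o^4 - 9*o^3 + 21*o^2 + o - 30) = (o - 5)*(o - 4)*(o^3 - 4*o^2 + o + 6) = (o - 5)*(o - 4)*(o - 2)*(o^2 - 2*o - 3) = (o - 5)*(o - 4)*(o - 3)*(o - 2)*(o + 1)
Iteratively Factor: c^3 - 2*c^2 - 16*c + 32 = (c + 4)*(c^2 - 6*c + 8) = (c - 2)*(c + 4)*(c - 4)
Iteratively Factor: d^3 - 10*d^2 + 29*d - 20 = (d - 5)*(d^2 - 5*d + 4) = (d - 5)*(d - 1)*(d - 4)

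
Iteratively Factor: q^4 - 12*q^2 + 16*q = (q - 2)*(q^3 + 2*q^2 - 8*q) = q*(q - 2)*(q^2 + 2*q - 8) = q*(q - 2)^2*(q + 4)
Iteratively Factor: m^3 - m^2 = (m - 1)*(m^2) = m*(m - 1)*(m)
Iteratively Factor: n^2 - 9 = (n + 3)*(n - 3)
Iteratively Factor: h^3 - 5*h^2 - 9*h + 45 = (h - 5)*(h^2 - 9) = (h - 5)*(h + 3)*(h - 3)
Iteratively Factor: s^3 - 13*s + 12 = (s + 4)*(s^2 - 4*s + 3) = (s - 1)*(s + 4)*(s - 3)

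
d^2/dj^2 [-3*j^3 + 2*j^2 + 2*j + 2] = 4 - 18*j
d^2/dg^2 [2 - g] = 0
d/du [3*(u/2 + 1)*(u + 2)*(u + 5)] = 9*(u/2 + 1)*(u + 4)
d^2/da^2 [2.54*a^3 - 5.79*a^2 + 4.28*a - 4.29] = 15.24*a - 11.58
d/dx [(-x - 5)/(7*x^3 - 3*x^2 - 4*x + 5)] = (-7*x^3 + 3*x^2 + 4*x - (x + 5)*(-21*x^2 + 6*x + 4) - 5)/(7*x^3 - 3*x^2 - 4*x + 5)^2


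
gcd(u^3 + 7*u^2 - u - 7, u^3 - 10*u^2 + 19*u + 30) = u + 1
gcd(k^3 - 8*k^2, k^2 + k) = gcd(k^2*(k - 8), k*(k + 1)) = k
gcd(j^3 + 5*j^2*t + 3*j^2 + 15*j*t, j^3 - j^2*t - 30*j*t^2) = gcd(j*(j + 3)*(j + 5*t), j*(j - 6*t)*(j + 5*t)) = j^2 + 5*j*t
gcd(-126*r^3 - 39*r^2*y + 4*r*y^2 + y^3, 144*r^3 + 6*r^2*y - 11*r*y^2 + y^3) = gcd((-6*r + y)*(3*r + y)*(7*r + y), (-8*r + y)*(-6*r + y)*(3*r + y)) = -18*r^2 - 3*r*y + y^2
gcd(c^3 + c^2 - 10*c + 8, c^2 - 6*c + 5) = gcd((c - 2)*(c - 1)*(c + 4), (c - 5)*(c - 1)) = c - 1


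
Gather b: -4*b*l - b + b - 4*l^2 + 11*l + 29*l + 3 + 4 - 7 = -4*b*l - 4*l^2 + 40*l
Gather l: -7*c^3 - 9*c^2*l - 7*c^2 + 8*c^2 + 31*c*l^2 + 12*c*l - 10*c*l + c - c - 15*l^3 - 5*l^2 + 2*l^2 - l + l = -7*c^3 + c^2 - 15*l^3 + l^2*(31*c - 3) + l*(-9*c^2 + 2*c)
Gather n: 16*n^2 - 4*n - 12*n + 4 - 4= 16*n^2 - 16*n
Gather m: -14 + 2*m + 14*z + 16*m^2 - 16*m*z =16*m^2 + m*(2 - 16*z) + 14*z - 14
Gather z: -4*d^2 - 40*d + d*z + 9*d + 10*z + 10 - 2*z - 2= -4*d^2 - 31*d + z*(d + 8) + 8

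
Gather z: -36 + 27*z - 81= 27*z - 117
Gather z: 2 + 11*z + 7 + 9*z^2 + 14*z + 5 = 9*z^2 + 25*z + 14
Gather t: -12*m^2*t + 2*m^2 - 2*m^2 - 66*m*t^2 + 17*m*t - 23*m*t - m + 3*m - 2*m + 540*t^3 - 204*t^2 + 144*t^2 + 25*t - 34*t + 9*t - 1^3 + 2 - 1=540*t^3 + t^2*(-66*m - 60) + t*(-12*m^2 - 6*m)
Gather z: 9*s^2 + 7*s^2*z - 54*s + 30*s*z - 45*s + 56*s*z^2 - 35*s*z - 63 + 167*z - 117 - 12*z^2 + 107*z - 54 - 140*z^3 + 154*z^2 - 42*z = 9*s^2 - 99*s - 140*z^3 + z^2*(56*s + 142) + z*(7*s^2 - 5*s + 232) - 234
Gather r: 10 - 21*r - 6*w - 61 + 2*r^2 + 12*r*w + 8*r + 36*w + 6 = 2*r^2 + r*(12*w - 13) + 30*w - 45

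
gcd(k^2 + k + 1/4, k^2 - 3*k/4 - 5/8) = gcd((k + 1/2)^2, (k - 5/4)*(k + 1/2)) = k + 1/2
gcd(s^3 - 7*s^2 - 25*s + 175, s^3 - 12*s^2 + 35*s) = s^2 - 12*s + 35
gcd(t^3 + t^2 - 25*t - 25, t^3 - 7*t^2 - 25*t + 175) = t^2 - 25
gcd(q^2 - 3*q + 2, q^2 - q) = q - 1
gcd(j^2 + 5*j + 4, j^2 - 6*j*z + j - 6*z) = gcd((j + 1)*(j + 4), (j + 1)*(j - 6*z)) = j + 1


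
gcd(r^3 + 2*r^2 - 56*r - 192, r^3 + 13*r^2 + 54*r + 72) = r^2 + 10*r + 24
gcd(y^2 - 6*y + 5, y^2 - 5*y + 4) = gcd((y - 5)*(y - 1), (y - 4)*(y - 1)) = y - 1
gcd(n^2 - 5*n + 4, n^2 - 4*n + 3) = n - 1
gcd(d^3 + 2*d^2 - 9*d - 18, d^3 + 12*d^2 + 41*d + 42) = d^2 + 5*d + 6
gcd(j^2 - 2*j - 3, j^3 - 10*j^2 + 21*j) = j - 3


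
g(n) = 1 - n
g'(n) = -1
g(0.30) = 0.70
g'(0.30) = -1.00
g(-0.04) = 1.04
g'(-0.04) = -1.00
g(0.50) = 0.50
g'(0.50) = -1.00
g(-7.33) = 8.33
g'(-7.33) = -1.00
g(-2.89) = 3.89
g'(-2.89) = -1.00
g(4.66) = -3.66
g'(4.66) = -1.00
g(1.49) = -0.49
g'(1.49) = -1.00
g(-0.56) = 1.56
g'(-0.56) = -1.00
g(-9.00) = 10.00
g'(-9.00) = -1.00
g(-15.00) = 16.00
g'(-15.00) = -1.00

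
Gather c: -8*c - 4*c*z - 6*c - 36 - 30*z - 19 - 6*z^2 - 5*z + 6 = c*(-4*z - 14) - 6*z^2 - 35*z - 49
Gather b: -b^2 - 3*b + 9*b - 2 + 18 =-b^2 + 6*b + 16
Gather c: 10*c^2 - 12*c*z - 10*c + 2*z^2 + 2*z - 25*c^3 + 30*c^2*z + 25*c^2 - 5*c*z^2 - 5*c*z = -25*c^3 + c^2*(30*z + 35) + c*(-5*z^2 - 17*z - 10) + 2*z^2 + 2*z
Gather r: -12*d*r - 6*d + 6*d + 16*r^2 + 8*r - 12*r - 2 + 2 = 16*r^2 + r*(-12*d - 4)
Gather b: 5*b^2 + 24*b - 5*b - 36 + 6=5*b^2 + 19*b - 30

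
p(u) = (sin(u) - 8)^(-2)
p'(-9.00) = 0.00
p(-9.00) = 0.01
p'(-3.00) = 0.00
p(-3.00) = 0.02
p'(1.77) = -0.00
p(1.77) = 0.02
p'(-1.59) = -0.00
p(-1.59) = 0.01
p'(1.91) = -0.00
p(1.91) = 0.02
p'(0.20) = 0.00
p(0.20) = 0.02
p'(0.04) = 0.00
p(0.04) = 0.02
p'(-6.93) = 0.00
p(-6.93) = 0.01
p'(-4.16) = -0.00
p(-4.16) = 0.02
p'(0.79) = 0.00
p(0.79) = 0.02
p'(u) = -2*cos(u)/(sin(u) - 8)^3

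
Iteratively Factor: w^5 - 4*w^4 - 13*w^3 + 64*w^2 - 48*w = (w - 4)*(w^4 - 13*w^2 + 12*w) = (w - 4)*(w + 4)*(w^3 - 4*w^2 + 3*w) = (w - 4)*(w - 1)*(w + 4)*(w^2 - 3*w) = w*(w - 4)*(w - 1)*(w + 4)*(w - 3)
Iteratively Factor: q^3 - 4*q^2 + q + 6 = (q + 1)*(q^2 - 5*q + 6) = (q - 2)*(q + 1)*(q - 3)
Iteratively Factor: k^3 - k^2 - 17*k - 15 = (k - 5)*(k^2 + 4*k + 3) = (k - 5)*(k + 3)*(k + 1)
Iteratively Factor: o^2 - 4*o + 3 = (o - 1)*(o - 3)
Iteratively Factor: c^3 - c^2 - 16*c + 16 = (c - 1)*(c^2 - 16) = (c - 1)*(c + 4)*(c - 4)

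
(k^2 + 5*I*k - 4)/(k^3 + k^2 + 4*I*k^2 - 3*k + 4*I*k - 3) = (k + 4*I)/(k^2 + k*(1 + 3*I) + 3*I)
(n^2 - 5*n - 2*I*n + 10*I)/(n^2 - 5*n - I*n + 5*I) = (n - 2*I)/(n - I)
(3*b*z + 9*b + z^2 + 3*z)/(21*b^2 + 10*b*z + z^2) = (z + 3)/(7*b + z)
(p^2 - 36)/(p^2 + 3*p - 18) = (p - 6)/(p - 3)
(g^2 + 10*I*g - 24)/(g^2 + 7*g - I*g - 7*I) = (g^2 + 10*I*g - 24)/(g^2 + g*(7 - I) - 7*I)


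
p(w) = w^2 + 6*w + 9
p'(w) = 2*w + 6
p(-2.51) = 0.24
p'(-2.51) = 0.98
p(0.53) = 12.46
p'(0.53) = 7.06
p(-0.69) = 5.34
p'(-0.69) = 4.62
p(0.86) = 14.90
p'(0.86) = 7.72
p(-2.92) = 0.01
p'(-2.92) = 0.16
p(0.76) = 14.14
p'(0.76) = 7.52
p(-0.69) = 5.34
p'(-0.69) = 4.62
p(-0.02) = 8.88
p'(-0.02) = 5.96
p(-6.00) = 9.00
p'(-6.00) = -6.00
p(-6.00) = 9.00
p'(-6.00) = -6.00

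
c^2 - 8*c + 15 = (c - 5)*(c - 3)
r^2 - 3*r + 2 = (r - 2)*(r - 1)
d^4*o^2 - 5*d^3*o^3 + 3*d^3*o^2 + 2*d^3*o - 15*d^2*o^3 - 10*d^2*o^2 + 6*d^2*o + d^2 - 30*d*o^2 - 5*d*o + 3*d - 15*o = (d + 3)*(d - 5*o)*(d*o + 1)^2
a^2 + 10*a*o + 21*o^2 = (a + 3*o)*(a + 7*o)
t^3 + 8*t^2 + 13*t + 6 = (t + 1)^2*(t + 6)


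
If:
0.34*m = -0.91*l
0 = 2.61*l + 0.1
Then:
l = -0.04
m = 0.10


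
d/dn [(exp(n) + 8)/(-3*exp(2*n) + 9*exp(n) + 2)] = (3*exp(2*n) + 48*exp(n) - 70)*exp(n)/(9*exp(4*n) - 54*exp(3*n) + 69*exp(2*n) + 36*exp(n) + 4)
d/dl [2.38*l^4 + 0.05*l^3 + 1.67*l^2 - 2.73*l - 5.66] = 9.52*l^3 + 0.15*l^2 + 3.34*l - 2.73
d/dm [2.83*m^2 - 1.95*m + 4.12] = 5.66*m - 1.95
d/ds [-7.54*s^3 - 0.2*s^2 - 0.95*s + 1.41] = -22.62*s^2 - 0.4*s - 0.95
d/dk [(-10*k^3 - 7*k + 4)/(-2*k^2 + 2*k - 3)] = (20*k^4 - 40*k^3 + 76*k^2 + 16*k + 13)/(4*k^4 - 8*k^3 + 16*k^2 - 12*k + 9)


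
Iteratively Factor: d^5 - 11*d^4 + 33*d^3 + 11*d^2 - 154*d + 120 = (d - 3)*(d^4 - 8*d^3 + 9*d^2 + 38*d - 40) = (d - 3)*(d - 1)*(d^3 - 7*d^2 + 2*d + 40) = (d - 4)*(d - 3)*(d - 1)*(d^2 - 3*d - 10) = (d - 5)*(d - 4)*(d - 3)*(d - 1)*(d + 2)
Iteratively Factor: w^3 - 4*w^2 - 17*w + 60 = (w - 3)*(w^2 - w - 20) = (w - 5)*(w - 3)*(w + 4)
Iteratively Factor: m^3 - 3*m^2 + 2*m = (m - 1)*(m^2 - 2*m) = m*(m - 1)*(m - 2)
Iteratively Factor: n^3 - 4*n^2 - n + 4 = (n - 4)*(n^2 - 1) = (n - 4)*(n + 1)*(n - 1)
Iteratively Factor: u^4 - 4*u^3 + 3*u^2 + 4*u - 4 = (u - 2)*(u^3 - 2*u^2 - u + 2) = (u - 2)^2*(u^2 - 1) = (u - 2)^2*(u - 1)*(u + 1)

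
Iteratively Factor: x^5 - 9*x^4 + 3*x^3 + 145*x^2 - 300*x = (x)*(x^4 - 9*x^3 + 3*x^2 + 145*x - 300) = x*(x - 5)*(x^3 - 4*x^2 - 17*x + 60) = x*(x - 5)*(x + 4)*(x^2 - 8*x + 15) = x*(x - 5)^2*(x + 4)*(x - 3)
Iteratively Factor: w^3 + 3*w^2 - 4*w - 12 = (w + 2)*(w^2 + w - 6) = (w + 2)*(w + 3)*(w - 2)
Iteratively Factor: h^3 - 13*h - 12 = (h + 1)*(h^2 - h - 12) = (h + 1)*(h + 3)*(h - 4)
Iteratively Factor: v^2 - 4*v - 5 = (v + 1)*(v - 5)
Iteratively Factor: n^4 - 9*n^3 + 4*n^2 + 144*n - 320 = (n - 5)*(n^3 - 4*n^2 - 16*n + 64) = (n - 5)*(n + 4)*(n^2 - 8*n + 16) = (n - 5)*(n - 4)*(n + 4)*(n - 4)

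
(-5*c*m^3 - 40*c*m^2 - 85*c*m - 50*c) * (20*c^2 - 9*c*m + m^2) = -100*c^3*m^3 - 800*c^3*m^2 - 1700*c^3*m - 1000*c^3 + 45*c^2*m^4 + 360*c^2*m^3 + 765*c^2*m^2 + 450*c^2*m - 5*c*m^5 - 40*c*m^4 - 85*c*m^3 - 50*c*m^2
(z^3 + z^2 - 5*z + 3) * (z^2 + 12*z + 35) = z^5 + 13*z^4 + 42*z^3 - 22*z^2 - 139*z + 105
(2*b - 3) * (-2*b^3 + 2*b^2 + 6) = -4*b^4 + 10*b^3 - 6*b^2 + 12*b - 18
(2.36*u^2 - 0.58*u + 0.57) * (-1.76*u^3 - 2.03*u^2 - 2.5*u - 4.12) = -4.1536*u^5 - 3.77*u^4 - 5.7258*u^3 - 9.4303*u^2 + 0.9646*u - 2.3484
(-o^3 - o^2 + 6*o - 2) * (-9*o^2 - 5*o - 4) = 9*o^5 + 14*o^4 - 45*o^3 - 8*o^2 - 14*o + 8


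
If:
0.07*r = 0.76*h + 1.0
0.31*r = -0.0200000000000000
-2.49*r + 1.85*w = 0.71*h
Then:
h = -1.32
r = -0.06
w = -0.59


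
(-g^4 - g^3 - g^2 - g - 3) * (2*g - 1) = -2*g^5 - g^4 - g^3 - g^2 - 5*g + 3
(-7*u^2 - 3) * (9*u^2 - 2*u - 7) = -63*u^4 + 14*u^3 + 22*u^2 + 6*u + 21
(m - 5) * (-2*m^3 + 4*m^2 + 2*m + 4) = -2*m^4 + 14*m^3 - 18*m^2 - 6*m - 20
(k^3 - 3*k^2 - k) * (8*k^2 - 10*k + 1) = 8*k^5 - 34*k^4 + 23*k^3 + 7*k^2 - k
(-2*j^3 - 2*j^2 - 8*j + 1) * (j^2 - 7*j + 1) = -2*j^5 + 12*j^4 + 4*j^3 + 55*j^2 - 15*j + 1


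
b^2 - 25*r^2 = (b - 5*r)*(b + 5*r)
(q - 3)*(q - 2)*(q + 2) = q^3 - 3*q^2 - 4*q + 12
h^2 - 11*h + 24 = (h - 8)*(h - 3)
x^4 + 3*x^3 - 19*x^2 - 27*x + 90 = (x - 3)*(x - 2)*(x + 3)*(x + 5)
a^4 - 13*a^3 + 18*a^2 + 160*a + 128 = (a - 8)^2*(a + 1)*(a + 2)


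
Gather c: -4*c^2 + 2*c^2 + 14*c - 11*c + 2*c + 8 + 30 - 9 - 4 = -2*c^2 + 5*c + 25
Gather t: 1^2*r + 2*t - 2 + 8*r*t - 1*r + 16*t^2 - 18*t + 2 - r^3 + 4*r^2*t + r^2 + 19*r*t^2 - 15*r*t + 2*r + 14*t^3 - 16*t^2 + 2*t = -r^3 + r^2 + 19*r*t^2 + 2*r + 14*t^3 + t*(4*r^2 - 7*r - 14)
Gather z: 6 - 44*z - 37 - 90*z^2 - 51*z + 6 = -90*z^2 - 95*z - 25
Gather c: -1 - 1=-2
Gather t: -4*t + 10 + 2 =12 - 4*t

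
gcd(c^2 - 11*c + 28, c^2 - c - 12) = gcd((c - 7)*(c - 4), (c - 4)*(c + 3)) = c - 4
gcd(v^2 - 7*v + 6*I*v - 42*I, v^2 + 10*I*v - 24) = v + 6*I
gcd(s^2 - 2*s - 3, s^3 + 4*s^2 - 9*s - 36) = s - 3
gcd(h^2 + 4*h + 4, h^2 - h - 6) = h + 2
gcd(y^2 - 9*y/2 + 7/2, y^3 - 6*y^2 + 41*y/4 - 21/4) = y^2 - 9*y/2 + 7/2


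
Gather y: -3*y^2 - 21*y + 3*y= -3*y^2 - 18*y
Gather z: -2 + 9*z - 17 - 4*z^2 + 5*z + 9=-4*z^2 + 14*z - 10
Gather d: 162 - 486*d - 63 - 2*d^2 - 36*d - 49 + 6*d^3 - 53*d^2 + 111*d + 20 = 6*d^3 - 55*d^2 - 411*d + 70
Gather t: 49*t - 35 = 49*t - 35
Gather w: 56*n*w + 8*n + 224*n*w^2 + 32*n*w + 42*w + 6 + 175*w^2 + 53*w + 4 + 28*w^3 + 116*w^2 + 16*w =8*n + 28*w^3 + w^2*(224*n + 291) + w*(88*n + 111) + 10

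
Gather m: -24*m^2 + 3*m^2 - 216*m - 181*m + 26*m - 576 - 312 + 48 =-21*m^2 - 371*m - 840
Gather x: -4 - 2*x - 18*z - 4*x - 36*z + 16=-6*x - 54*z + 12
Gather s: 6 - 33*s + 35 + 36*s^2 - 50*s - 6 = 36*s^2 - 83*s + 35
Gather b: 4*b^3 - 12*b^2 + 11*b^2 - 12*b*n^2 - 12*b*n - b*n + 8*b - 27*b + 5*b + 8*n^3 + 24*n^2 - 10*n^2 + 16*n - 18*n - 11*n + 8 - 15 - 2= 4*b^3 - b^2 + b*(-12*n^2 - 13*n - 14) + 8*n^3 + 14*n^2 - 13*n - 9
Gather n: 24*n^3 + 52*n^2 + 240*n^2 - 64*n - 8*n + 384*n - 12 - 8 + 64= 24*n^3 + 292*n^2 + 312*n + 44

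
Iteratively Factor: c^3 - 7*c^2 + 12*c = (c - 4)*(c^2 - 3*c) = (c - 4)*(c - 3)*(c)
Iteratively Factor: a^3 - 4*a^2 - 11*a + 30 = (a + 3)*(a^2 - 7*a + 10) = (a - 2)*(a + 3)*(a - 5)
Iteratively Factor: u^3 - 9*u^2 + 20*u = (u - 5)*(u^2 - 4*u) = (u - 5)*(u - 4)*(u)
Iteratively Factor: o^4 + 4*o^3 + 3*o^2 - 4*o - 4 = (o - 1)*(o^3 + 5*o^2 + 8*o + 4) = (o - 1)*(o + 2)*(o^2 + 3*o + 2) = (o - 1)*(o + 2)^2*(o + 1)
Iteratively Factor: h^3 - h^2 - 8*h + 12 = (h - 2)*(h^2 + h - 6) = (h - 2)^2*(h + 3)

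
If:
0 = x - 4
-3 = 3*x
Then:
No Solution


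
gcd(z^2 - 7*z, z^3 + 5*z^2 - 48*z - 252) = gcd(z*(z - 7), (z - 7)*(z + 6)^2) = z - 7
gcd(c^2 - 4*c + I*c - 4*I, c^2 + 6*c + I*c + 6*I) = c + I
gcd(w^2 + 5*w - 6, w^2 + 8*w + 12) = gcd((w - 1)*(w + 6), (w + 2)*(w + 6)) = w + 6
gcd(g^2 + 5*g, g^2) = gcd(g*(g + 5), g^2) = g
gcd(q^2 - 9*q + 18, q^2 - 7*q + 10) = 1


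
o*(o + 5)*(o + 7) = o^3 + 12*o^2 + 35*o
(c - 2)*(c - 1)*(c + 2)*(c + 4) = c^4 + 3*c^3 - 8*c^2 - 12*c + 16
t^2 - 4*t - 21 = (t - 7)*(t + 3)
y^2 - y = y*(y - 1)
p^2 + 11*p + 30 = (p + 5)*(p + 6)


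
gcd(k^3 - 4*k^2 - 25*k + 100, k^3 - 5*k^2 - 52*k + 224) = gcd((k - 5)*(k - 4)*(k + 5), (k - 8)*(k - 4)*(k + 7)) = k - 4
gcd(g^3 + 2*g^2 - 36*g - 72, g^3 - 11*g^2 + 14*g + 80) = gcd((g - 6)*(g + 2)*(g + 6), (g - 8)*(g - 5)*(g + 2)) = g + 2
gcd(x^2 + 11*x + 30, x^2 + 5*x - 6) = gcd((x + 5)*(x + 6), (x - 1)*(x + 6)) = x + 6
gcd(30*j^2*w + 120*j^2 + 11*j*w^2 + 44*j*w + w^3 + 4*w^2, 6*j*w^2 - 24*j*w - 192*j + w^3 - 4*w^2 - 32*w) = 6*j*w + 24*j + w^2 + 4*w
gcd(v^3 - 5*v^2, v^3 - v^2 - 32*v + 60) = v - 5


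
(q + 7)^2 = q^2 + 14*q + 49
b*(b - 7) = b^2 - 7*b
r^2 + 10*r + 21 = (r + 3)*(r + 7)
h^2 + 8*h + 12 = (h + 2)*(h + 6)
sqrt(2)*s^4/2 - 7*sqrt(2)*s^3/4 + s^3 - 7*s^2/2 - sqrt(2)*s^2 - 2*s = s*(s - 4)*(s + 1/2)*(sqrt(2)*s/2 + 1)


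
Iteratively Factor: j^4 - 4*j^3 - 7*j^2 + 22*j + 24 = (j - 4)*(j^3 - 7*j - 6) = (j - 4)*(j + 2)*(j^2 - 2*j - 3) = (j - 4)*(j + 1)*(j + 2)*(j - 3)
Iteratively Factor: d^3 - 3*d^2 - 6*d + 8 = (d + 2)*(d^2 - 5*d + 4) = (d - 1)*(d + 2)*(d - 4)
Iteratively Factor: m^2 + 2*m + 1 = (m + 1)*(m + 1)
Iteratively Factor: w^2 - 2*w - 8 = (w + 2)*(w - 4)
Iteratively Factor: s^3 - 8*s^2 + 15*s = (s)*(s^2 - 8*s + 15) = s*(s - 5)*(s - 3)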